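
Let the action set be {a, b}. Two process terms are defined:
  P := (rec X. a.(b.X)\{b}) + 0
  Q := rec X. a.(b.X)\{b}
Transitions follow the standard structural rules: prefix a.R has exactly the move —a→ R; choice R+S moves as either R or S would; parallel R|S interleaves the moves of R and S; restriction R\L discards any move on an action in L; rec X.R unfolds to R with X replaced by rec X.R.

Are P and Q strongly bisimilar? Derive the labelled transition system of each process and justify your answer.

P ~ Q

LTS(P): 2 reachable states
  u0 = (rec X. a.(b.X)\{b}) + 0 :: =a=> u1
  u1 = (b.(rec X. a.(b.X)\{b}))\{b} :: ∅
LTS(Q): 2 reachable states
  v0 = rec X. a.(b.X)\{b} :: =a=> v1
  v1 = (b.(rec X. a.(b.X)\{b}))\{b} :: ∅
Coarsest stable partition (strong bisimilarity classes):
  B0 = {u0, v0}
  B1 = {u1, v1}
u0 ∈ B0, v0 ∈ B0 → same block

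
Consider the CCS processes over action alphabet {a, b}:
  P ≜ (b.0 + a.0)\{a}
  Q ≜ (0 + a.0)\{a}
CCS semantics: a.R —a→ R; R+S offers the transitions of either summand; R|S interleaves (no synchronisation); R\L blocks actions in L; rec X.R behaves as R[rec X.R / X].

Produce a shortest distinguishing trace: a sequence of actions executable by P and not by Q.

P's transition system — 2 states:
  p0 = (b.0 + a.0)\{a} ⊢ ··b··> p1
  p1 = 0\{a} ⊢ stopped
Q's transition system — 1 states:
  q0 = (0 + a.0)\{a} ⊢ stopped
Run σ = ⟨b⟩ on P: start {p0}
  [1] b ⇒ {p1}
  ✓ P
Run σ = ⟨b⟩ on Q: start {q0}
  [1] b ⇒ ∅ (Q stuck)

b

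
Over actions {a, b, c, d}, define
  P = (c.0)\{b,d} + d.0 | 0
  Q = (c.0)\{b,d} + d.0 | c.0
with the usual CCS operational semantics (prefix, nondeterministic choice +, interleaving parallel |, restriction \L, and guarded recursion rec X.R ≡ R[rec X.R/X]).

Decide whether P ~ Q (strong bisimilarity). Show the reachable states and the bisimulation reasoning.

NO

P's transition system — 3 states:
  p0 = (c.0)\{b,d} + d.0 | 0 | --c--▸ p1, --d--▸ p2
  p1 = 0\{b,d} | (no moves)
  p2 = 0 | 0 | (no moves)
Q's transition system — 5 states:
  q0 = (c.0)\{b,d} + d.0 | c.0 | --c--▸ q1, --c--▸ q2, --d--▸ q3
  q1 = 0\{b,d} | (no moves)
  q2 = d.0 | 0 | --d--▸ q4
  q3 = 0 | c.0 | --c--▸ q4
  q4 = 0 | 0 | (no moves)
Coarsest stable partition (strong bisimilarity classes):
  B0 = {p0}
  B1 = {p1, p2, q1, q4}
  B2 = {q0}
  B3 = {q3}
  B4 = {q2}
p0 ∈ B0, q0 ∈ B2 → different blocks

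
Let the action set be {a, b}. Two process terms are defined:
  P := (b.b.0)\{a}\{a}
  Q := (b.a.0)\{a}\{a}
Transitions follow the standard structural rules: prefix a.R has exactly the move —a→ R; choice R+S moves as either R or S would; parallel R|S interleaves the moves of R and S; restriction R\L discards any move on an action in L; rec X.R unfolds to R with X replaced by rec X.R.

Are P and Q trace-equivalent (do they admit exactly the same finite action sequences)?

traces(P) ≠ traces(Q) — witness ⟨bb⟩

LTS(P): 3 reachable states
  u0 = (b.b.0)\{a}\{a} :: ··b··> u1
  u1 = (b.0)\{a}\{a} :: ··b··> u2
  u2 = 0\{a}\{a} :: deadlocked
LTS(Q): 2 reachable states
  v0 = (b.a.0)\{a}\{a} :: ··b··> v1
  v1 = (a.0)\{a}\{a} :: deadlocked
Executing bb from P (initial set {u0}):
  step 1 (b): {u1}
  step 2 (b): {u2}
  P completes σ.
Executing bb from Q (initial set {v0}):
  step 1 (b): {v1}
  step 2 (b): ∅  — Q cannot continue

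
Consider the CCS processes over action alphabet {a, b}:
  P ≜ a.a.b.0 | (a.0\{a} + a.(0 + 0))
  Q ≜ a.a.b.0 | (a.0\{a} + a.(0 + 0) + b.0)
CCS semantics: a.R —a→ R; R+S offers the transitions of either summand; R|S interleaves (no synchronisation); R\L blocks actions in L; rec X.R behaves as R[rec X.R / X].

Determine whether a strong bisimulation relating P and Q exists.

Reachable graph of P (12 states):
  m0 = a.a.b.0 | (a.0\{a} + a.(0 + 0)) → —a→ m1, —a→ m2, —a→ m3
  m1 = a.a.b.0 | (0 + 0) → —a→ m4
  m2 = a.a.b.0 | 0\{a} → —a→ m5
  m3 = a.b.0 | (a.0\{a} + a.(0 + 0)) → —a→ m4, —a→ m5, —a→ m6
  m4 = a.b.0 | (0 + 0) → —a→ m7
  m5 = a.b.0 | 0\{a} → —a→ m8
  m6 = b.0 | (a.0\{a} + a.(0 + 0)) → —a→ m7, —a→ m8, —b→ m9
  m7 = b.0 | (0 + 0) → —b→ m10
  m8 = b.0 | 0\{a} → —b→ m11
  m9 = 0 | (a.0\{a} + a.(0 + 0)) → —a→ m10, —a→ m11
  m10 = 0 | (0 + 0) → ∅
  m11 = 0 | 0\{a} → ∅
Reachable graph of Q (16 states):
  n0 = a.a.b.0 | (a.0\{a} + a.(0 + 0) + b.0) → —a→ n1, —a→ n2, —a→ n3, —b→ n4
  n1 = a.a.b.0 | (0 + 0) → —a→ n5
  n2 = a.a.b.0 | 0\{a} → —a→ n6
  n3 = a.b.0 | (a.0\{a} + a.(0 + 0) + b.0) → —a→ n5, —a→ n6, —a→ n7, —b→ n8
  n4 = a.a.b.0 | 0 → —a→ n8
  n5 = a.b.0 | (0 + 0) → —a→ n9
  n6 = a.b.0 | 0\{a} → —a→ n10
  n7 = b.0 | (a.0\{a} + a.(0 + 0) + b.0) → —a→ n10, —a→ n9, —b→ n11, —b→ n12
  n8 = a.b.0 | 0 → —a→ n12
  n9 = b.0 | (0 + 0) → —b→ n13
  n10 = b.0 | 0\{a} → —b→ n14
  n11 = 0 | (a.0\{a} + a.(0 + 0) + b.0) → —a→ n13, —a→ n14, —b→ n15
  n12 = b.0 | 0 → —b→ n15
  n13 = 0 | (0 + 0) → ∅
  n14 = 0 | 0\{a} → ∅
  n15 = 0 | 0 → ∅
Coarsest stable partition (strong bisimilarity classes):
  B0 = {m0}
  B1 = {m1, m2, n1, n2, n4}
  B2 = {m4, m5, n5, n6, n8}
  B3 = {m7, m8, n10, n12, n9}
  B4 = {m10, m11, n13, n14, n15}
  B5 = {m3}
  B6 = {m6}
  B7 = {m9}
  B8 = {n0}
  B9 = {n3}
  B10 = {n7}
  B11 = {n11}
m0 ∈ B0, n0 ∈ B8 → different blocks

P ≁ Q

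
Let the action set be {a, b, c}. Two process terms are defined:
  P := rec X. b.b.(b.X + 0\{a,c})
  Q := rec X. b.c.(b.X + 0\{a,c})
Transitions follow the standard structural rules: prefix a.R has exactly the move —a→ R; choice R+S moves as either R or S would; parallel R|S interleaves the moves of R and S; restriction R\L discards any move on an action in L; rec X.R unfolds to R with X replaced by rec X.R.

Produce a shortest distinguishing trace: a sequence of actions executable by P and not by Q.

bb

LTS(P): 3 reachable states
  u0 = rec X. b.b.(b.X + 0\{a,c}) → =b=> u1
  u1 = b.(b.(rec X. b.b.(b.X + 0\{a,c})) + 0\{a,c}) → =b=> u2
  u2 = b.(rec X. b.b.(b.X + 0\{a,c})) + 0\{a,c} → =b=> u0
LTS(Q): 3 reachable states
  v0 = rec X. b.c.(b.X + 0\{a,c}) → =b=> v1
  v1 = c.(b.(rec X. b.c.(b.X + 0\{a,c})) + 0\{a,c}) → =c=> v2
  v2 = b.(rec X. b.c.(b.X + 0\{a,c})) + 0\{a,c} → =b=> v0
Run σ = ⟨bb⟩ on P: start {u0}
  after b @ step 1: {u1}
  after b @ step 2: {u2}
  ✓ P
Run σ = ⟨bb⟩ on Q: start {v0}
  after b @ step 1: {v1}
  after b @ step 2: ∅ (Q stuck)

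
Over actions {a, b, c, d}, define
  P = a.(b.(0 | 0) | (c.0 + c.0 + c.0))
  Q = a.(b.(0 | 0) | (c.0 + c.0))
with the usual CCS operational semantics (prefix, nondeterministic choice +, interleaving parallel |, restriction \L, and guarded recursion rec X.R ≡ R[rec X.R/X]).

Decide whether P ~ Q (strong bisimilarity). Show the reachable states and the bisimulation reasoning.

P's transition system — 5 states:
  u0 = a.(b.(0 | 0) | (c.0 + c.0 + c.0)) has moves -a-> u1
  u1 = b.(0 | 0) | (c.0 + c.0 + c.0) has moves -b-> u2, -c-> u3
  u2 = 0 | 0 | (c.0 + c.0 + c.0) has moves -c-> u4
  u3 = b.(0 | 0) | 0 has moves -b-> u4
  u4 = 0 | 0 | 0 has moves deadlocked
Q's transition system — 5 states:
  v0 = a.(b.(0 | 0) | (c.0 + c.0)) has moves -a-> v1
  v1 = b.(0 | 0) | (c.0 + c.0) has moves -b-> v2, -c-> v3
  v2 = 0 | 0 | (c.0 + c.0) has moves -c-> v4
  v3 = b.(0 | 0) | 0 has moves -b-> v4
  v4 = 0 | 0 | 0 has moves deadlocked
Coarsest stable partition (strong bisimilarity classes):
  B0 = {u0, v0}
  B1 = {u1, v1}
  B2 = {u2, v2}
  B3 = {u4, v4}
  B4 = {u3, v3}
u0 ∈ B0, v0 ∈ B0 → same block

P ~ Q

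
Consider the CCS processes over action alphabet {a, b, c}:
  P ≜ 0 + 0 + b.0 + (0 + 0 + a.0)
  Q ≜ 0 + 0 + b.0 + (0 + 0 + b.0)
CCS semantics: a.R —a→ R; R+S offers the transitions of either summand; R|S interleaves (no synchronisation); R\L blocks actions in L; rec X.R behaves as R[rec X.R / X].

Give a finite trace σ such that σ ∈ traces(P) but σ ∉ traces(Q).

Reachable graph of P (2 states):
  m0 = 0 + 0 + b.0 + (0 + 0 + a.0) :: =a=> m1, =b=> m1
  m1 = 0 :: deadlocked
Reachable graph of Q (2 states):
  n0 = 0 + 0 + b.0 + (0 + 0 + b.0) :: =b=> n1
  n1 = 0 :: deadlocked
Run σ = ⟨a⟩ on P: start {m0}
  [1] a ⇒ {m1}
  — P admits the full trace.
Run σ = ⟨a⟩ on Q: start {n0}
  [1] a ⇒ ∅  — Q cannot continue

a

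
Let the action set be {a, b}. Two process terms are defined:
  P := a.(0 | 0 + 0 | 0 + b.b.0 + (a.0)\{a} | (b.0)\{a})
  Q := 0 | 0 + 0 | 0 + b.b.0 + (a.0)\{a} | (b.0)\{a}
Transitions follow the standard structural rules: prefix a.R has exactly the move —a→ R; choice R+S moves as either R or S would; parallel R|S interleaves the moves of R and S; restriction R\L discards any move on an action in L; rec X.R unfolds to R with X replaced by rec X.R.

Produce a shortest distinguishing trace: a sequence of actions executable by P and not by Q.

Reachable graph of P (5 states):
  u0 = a.(0 | 0 + 0 | 0 + b.b.0 + (a.0)\{a} | (b.0)\{a}) :: =a=> u1
  u1 = 0 | 0 + 0 | 0 + b.b.0 + (a.0)\{a} | (b.0)\{a} :: =b=> u2, =b=> u3
  u2 = (a.0)\{a} | 0\{a} :: stopped
  u3 = b.0 :: =b=> u4
  u4 = 0 :: stopped
Reachable graph of Q (4 states):
  v0 = 0 | 0 + 0 | 0 + b.b.0 + (a.0)\{a} | (b.0)\{a} :: =b=> v1, =b=> v2
  v1 = (a.0)\{a} | 0\{a} :: stopped
  v2 = b.0 :: =b=> v3
  v3 = 0 :: stopped
Executing a from P (initial set {u0}):
  after a @ step 1: {u1}
  ✓ P
Executing a from Q (initial set {v0}):
  after a @ step 1: no successor for Q

a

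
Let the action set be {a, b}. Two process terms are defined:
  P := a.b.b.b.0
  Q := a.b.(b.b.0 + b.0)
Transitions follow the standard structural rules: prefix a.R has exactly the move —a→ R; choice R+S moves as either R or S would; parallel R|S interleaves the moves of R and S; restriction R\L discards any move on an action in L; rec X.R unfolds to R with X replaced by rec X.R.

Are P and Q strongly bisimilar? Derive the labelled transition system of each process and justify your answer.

NO

Reachable graph of P (5 states):
  u0 = a.b.b.b.0 ⊢ =a=> u1
  u1 = b.b.b.0 ⊢ =b=> u2
  u2 = b.b.0 ⊢ =b=> u3
  u3 = b.0 ⊢ =b=> u4
  u4 = 0 ⊢ stopped
Reachable graph of Q (5 states):
  v0 = a.b.(b.b.0 + b.0) ⊢ =a=> v1
  v1 = b.(b.b.0 + b.0) ⊢ =b=> v2
  v2 = b.b.0 + b.0 ⊢ =b=> v3, =b=> v4
  v3 = 0 ⊢ stopped
  v4 = b.0 ⊢ =b=> v3
Partition-refinement fixed point:
  B0 = {u0}
  B1 = {u1}
  B2 = {u2}
  B3 = {u3, v4}
  B4 = {u4, v3}
  B5 = {v0}
  B6 = {v1}
  B7 = {v2}
u0 ∈ B0, v0 ∈ B5 → different blocks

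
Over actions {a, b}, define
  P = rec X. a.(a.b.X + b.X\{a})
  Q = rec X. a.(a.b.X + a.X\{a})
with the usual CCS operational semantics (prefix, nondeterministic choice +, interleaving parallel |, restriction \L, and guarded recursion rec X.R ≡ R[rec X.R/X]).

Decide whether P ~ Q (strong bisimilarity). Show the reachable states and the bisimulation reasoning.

P ≁ Q

Reachable graph of P (4 states):
  m0 = rec X. a.(a.b.X + b.X\{a}) has moves ··a··> m1
  m1 = a.b.(rec X. a.(a.b.X + b.X\{a})) + b.(rec X. a.(a.b.X + b.X\{a}))\{a} has moves ··a··> m2, ··b··> m3
  m2 = b.(rec X. a.(a.b.X + b.X\{a})) has moves ··b··> m0
  m3 = (rec X. a.(a.b.X + b.X\{a}))\{a} has moves ·
Reachable graph of Q (4 states):
  n0 = rec X. a.(a.b.X + a.X\{a}) has moves ··a··> n1
  n1 = a.b.(rec X. a.(a.b.X + a.X\{a})) + a.(rec X. a.(a.b.X + a.X\{a}))\{a} has moves ··a··> n2, ··a··> n3
  n2 = (rec X. a.(a.b.X + a.X\{a}))\{a} has moves ·
  n3 = b.(rec X. a.(a.b.X + a.X\{a})) has moves ··b··> n0
Coarsest stable partition (strong bisimilarity classes):
  B0 = {m0}
  B1 = {m1}
  B2 = {m3, n2}
  B3 = {m2}
  B4 = {n0}
  B5 = {n1}
  B6 = {n3}
m0 ∈ B0, n0 ∈ B4 → different blocks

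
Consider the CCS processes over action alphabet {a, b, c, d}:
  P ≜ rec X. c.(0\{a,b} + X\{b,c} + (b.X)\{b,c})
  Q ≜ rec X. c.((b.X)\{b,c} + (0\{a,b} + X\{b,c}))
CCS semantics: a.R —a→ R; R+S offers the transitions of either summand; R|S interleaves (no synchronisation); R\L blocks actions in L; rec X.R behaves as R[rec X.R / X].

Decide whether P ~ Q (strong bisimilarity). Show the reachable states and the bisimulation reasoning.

Reachable graph of P (2 states):
  u0 = rec X. c.(0\{a,b} + X\{b,c} + (b.X)\{b,c}) | =c=> u1
  u1 = 0\{a,b} + (rec X. c.(0\{a,b} + X\{b,c} + (b.X)\{b,c}))\{b,c} + (b.(rec X. c.(0\{a,b} + X\{b,c} + (b.X)\{b,c})))\{b,c} | ∅
Reachable graph of Q (2 states):
  v0 = rec X. c.((b.X)\{b,c} + (0\{a,b} + X\{b,c})) | =c=> v1
  v1 = (b.(rec X. c.((b.X)\{b,c} + (0\{a,b} + X\{b,c}))))\{b,c} + (0\{a,b} + (rec X. c.((b.X)\{b,c} + (0\{a,b} + X\{b,c})))\{b,c}) | ∅
Partition-refinement fixed point:
  B0 = {u0, v0}
  B1 = {u1, v1}
u0 ∈ B0, v0 ∈ B0 → same block

bisimilar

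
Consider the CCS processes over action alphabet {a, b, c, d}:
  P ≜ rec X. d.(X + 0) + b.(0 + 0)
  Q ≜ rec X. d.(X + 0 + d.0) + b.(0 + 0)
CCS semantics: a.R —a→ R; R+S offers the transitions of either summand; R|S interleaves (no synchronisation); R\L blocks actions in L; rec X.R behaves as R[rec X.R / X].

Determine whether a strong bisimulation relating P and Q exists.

Reachable graph of P (3 states):
  p0 = rec X. d.(X + 0) + b.(0 + 0) ⊢ --b--▸ p1, --d--▸ p2
  p1 = 0 + 0 ⊢ deadlocked
  p2 = (rec X. d.(X + 0) + b.(0 + 0)) + 0 ⊢ --b--▸ p1, --d--▸ p2
Reachable graph of Q (4 states):
  q0 = rec X. d.(X + 0 + d.0) + b.(0 + 0) ⊢ --b--▸ q1, --d--▸ q2
  q1 = 0 + 0 ⊢ deadlocked
  q2 = (rec X. d.(X + 0 + d.0) + b.(0 + 0)) + 0 + d.0 ⊢ --b--▸ q1, --d--▸ q2, --d--▸ q3
  q3 = 0 ⊢ deadlocked
Partition-refinement fixed point:
  B0 = {p0, p2}
  B1 = {p1, q1, q3}
  B2 = {q0}
  B3 = {q2}
p0 ∈ B0, q0 ∈ B2 → different blocks

not bisimilar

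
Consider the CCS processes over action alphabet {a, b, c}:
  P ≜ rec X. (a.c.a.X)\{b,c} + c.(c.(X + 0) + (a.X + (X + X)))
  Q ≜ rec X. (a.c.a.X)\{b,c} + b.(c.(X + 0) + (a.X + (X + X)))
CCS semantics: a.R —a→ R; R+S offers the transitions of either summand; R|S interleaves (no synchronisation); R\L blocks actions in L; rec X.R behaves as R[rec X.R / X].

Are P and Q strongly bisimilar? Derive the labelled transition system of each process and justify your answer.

Reachable graph of P (4 states):
  p0 = rec X. (a.c.a.X)\{b,c} + c.(c.(X + 0) + (a.X + (X + X))) :: --a--▸ p1, --c--▸ p2
  p1 = (c.a.(rec X. (a.c.a.X)\{b,c} + c.(c.(X + 0) + (a.X + (X + X)))))\{b,c} :: ·
  p2 = c.((rec X. (a.c.a.X)\{b,c} + c.(c.(X + 0) + (a.X + (X + X)))) + 0) + (a.(rec X. (a.c.a.X)\{b,c} + c.(c.(X + 0) + (a.X + (X + X)))) + ((rec X. (a.c.a.X)\{b,c} + c.(c.(X + 0) + (a.X + (X + X)))) + (rec X. (a.c.a.X)\{b,c} + c.(c.(X + 0) + (a.X + (X + X)))))) :: --a--▸ p0, --a--▸ p1, --c--▸ p2, --c--▸ p3
  p3 = (rec X. (a.c.a.X)\{b,c} + c.(c.(X + 0) + (a.X + (X + X)))) + 0 :: --a--▸ p1, --c--▸ p2
Reachable graph of Q (4 states):
  q0 = rec X. (a.c.a.X)\{b,c} + b.(c.(X + 0) + (a.X + (X + X))) :: --a--▸ q1, --b--▸ q2
  q1 = (c.a.(rec X. (a.c.a.X)\{b,c} + b.(c.(X + 0) + (a.X + (X + X)))))\{b,c} :: ·
  q2 = c.((rec X. (a.c.a.X)\{b,c} + b.(c.(X + 0) + (a.X + (X + X)))) + 0) + (a.(rec X. (a.c.a.X)\{b,c} + b.(c.(X + 0) + (a.X + (X + X)))) + ((rec X. (a.c.a.X)\{b,c} + b.(c.(X + 0) + (a.X + (X + X)))) + (rec X. (a.c.a.X)\{b,c} + b.(c.(X + 0) + (a.X + (X + X)))))) :: --a--▸ q0, --a--▸ q1, --b--▸ q2, --c--▸ q3
  q3 = (rec X. (a.c.a.X)\{b,c} + b.(c.(X + 0) + (a.X + (X + X)))) + 0 :: --a--▸ q1, --b--▸ q2
Bisimilarity quotient blocks:
  B0 = {p0, p3}
  B1 = {p2}
  B2 = {p1, q1}
  B3 = {q0, q3}
  B4 = {q2}
p0 ∈ B0, q0 ∈ B3 → different blocks

not bisimilar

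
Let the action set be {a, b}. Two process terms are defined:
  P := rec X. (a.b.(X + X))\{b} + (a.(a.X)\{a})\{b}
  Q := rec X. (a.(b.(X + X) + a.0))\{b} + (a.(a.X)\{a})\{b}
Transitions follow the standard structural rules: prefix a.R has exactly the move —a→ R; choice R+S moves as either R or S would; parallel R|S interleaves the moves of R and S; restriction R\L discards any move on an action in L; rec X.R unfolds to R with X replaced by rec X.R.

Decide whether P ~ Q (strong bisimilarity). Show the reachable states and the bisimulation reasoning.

LTS(P): 3 reachable states
  u0 = rec X. (a.b.(X + X))\{b} + (a.(a.X)\{a})\{b} :: --a--▸ u1, --a--▸ u2
  u1 = (a.(rec X. (a.b.(X + X))\{b} + (a.(a.X)\{a})\{b}))\{a}\{b} :: (no moves)
  u2 = (b.((rec X. (a.b.(X + X))\{b} + (a.(a.X)\{a})\{b}) + (rec X. (a.b.(X + X))\{b} + (a.(a.X)\{a})\{b})))\{b} :: (no moves)
LTS(Q): 4 reachable states
  v0 = rec X. (a.(b.(X + X) + a.0))\{b} + (a.(a.X)\{a})\{b} :: --a--▸ v1, --a--▸ v2
  v1 = (a.(rec X. (a.(b.(X + X) + a.0))\{b} + (a.(a.X)\{a})\{b}))\{a}\{b} :: (no moves)
  v2 = (b.((rec X. (a.(b.(X + X) + a.0))\{b} + (a.(a.X)\{a})\{b}) + (rec X. (a.(b.(X + X) + a.0))\{b} + (a.(a.X)\{a})\{b})) + a.0)\{b} :: --a--▸ v3
  v3 = 0\{b} :: (no moves)
Coarsest stable partition (strong bisimilarity classes):
  B0 = {u0, v2}
  B1 = {u1, u2, v1, v3}
  B2 = {v0}
u0 ∈ B0, v0 ∈ B2 → different blocks

P ≁ Q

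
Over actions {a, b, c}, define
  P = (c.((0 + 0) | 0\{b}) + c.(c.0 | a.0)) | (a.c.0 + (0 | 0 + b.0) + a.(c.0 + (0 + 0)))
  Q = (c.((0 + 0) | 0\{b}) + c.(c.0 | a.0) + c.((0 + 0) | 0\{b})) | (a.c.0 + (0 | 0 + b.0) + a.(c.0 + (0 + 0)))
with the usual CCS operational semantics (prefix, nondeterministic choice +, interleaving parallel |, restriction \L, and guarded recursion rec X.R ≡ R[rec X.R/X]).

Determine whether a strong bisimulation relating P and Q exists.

P ~ Q

LTS(P): 24 reachable states
  u0 = (c.((0 + 0) | 0\{b}) + c.(c.0 | a.0)) | (a.c.0 + (0 | 0 + b.0) + a.(c.0 + (0 + 0))) ⊢ —a→ u1, —a→ u2, —b→ u3, —c→ u4, —c→ u5
  u1 = (c.((0 + 0) | 0\{b}) + c.(c.0 | a.0)) | (c.0 + (0 + 0)) ⊢ —c→ u3, —c→ u6, —c→ u7
  u2 = (c.((0 + 0) | 0\{b}) + c.(c.0 | a.0)) | c.0 ⊢ —c→ u3, —c→ u8, —c→ u9
  u3 = (c.((0 + 0) | 0\{b}) + c.(c.0 | a.0)) | 0 ⊢ —c→ u10, —c→ u11
  u4 = (0 + 0) | 0\{b} | (a.c.0 + (0 | 0 + b.0) + a.(c.0 + (0 + 0))) ⊢ —a→ u6, —a→ u8, —b→ u10
  u5 = c.0 | a.0 | (a.c.0 + (0 | 0 + b.0) + a.(c.0 + (0 + 0))) ⊢ —a→ u12, —a→ u7, —a→ u9, —b→ u11, —c→ u13
  u6 = (0 + 0) | 0\{b} | (c.0 + (0 + 0)) ⊢ —c→ u10
  u7 = c.0 | a.0 | (c.0 + (0 + 0)) ⊢ —a→ u14, —c→ u11, —c→ u15
  u8 = (0 + 0) | 0\{b} | c.0 ⊢ —c→ u10
  u9 = c.0 | a.0 | c.0 ⊢ —a→ u16, —c→ u11, —c→ u17
  u10 = (0 + 0) | 0\{b} | 0 ⊢ deadlocked
  u11 = c.0 | a.0 | 0 ⊢ —a→ u18, —c→ u19
  u12 = c.0 | 0 | (a.c.0 + (0 | 0 + b.0) + a.(c.0 + (0 + 0))) ⊢ —a→ u14, —a→ u16, —b→ u18, —c→ u20
  u13 = 0 | a.0 | (a.c.0 + (0 | 0 + b.0) + a.(c.0 + (0 + 0))) ⊢ —a→ u15, —a→ u17, —a→ u20, —b→ u19
  u14 = c.0 | 0 | (c.0 + (0 + 0)) ⊢ —c→ u18, —c→ u21
  u15 = 0 | a.0 | (c.0 + (0 + 0)) ⊢ —a→ u21, —c→ u19
  u16 = c.0 | 0 | c.0 ⊢ —c→ u18, —c→ u22
  u17 = 0 | a.0 | c.0 ⊢ —a→ u22, —c→ u19
  u18 = c.0 | 0 | 0 ⊢ —c→ u23
  u19 = 0 | a.0 | 0 ⊢ —a→ u23
  u20 = 0 | 0 | (a.c.0 + (0 | 0 + b.0) + a.(c.0 + (0 + 0))) ⊢ —a→ u21, —a→ u22, —b→ u23
  u21 = 0 | 0 | (c.0 + (0 + 0)) ⊢ —c→ u23
  u22 = 0 | 0 | c.0 ⊢ —c→ u23
  u23 = 0 | 0 | 0 ⊢ deadlocked
LTS(Q): 24 reachable states
  v0 = (c.((0 + 0) | 0\{b}) + c.(c.0 | a.0) + c.((0 + 0) | 0\{b})) | (a.c.0 + (0 | 0 + b.0) + a.(c.0 + (0 + 0))) ⊢ —a→ v1, —a→ v2, —b→ v3, —c→ v4, —c→ v5
  v1 = (c.((0 + 0) | 0\{b}) + c.(c.0 | a.0) + c.((0 + 0) | 0\{b})) | (c.0 + (0 + 0)) ⊢ —c→ v3, —c→ v6, —c→ v7
  v2 = (c.((0 + 0) | 0\{b}) + c.(c.0 | a.0) + c.((0 + 0) | 0\{b})) | c.0 ⊢ —c→ v3, —c→ v8, —c→ v9
  v3 = (c.((0 + 0) | 0\{b}) + c.(c.0 | a.0) + c.((0 + 0) | 0\{b})) | 0 ⊢ —c→ v10, —c→ v11
  v4 = (0 + 0) | 0\{b} | (a.c.0 + (0 | 0 + b.0) + a.(c.0 + (0 + 0))) ⊢ —a→ v6, —a→ v8, —b→ v10
  v5 = c.0 | a.0 | (a.c.0 + (0 | 0 + b.0) + a.(c.0 + (0 + 0))) ⊢ —a→ v12, —a→ v7, —a→ v9, —b→ v11, —c→ v13
  v6 = (0 + 0) | 0\{b} | (c.0 + (0 + 0)) ⊢ —c→ v10
  v7 = c.0 | a.0 | (c.0 + (0 + 0)) ⊢ —a→ v14, —c→ v11, —c→ v15
  v8 = (0 + 0) | 0\{b} | c.0 ⊢ —c→ v10
  v9 = c.0 | a.0 | c.0 ⊢ —a→ v16, —c→ v11, —c→ v17
  v10 = (0 + 0) | 0\{b} | 0 ⊢ deadlocked
  v11 = c.0 | a.0 | 0 ⊢ —a→ v18, —c→ v19
  v12 = c.0 | 0 | (a.c.0 + (0 | 0 + b.0) + a.(c.0 + (0 + 0))) ⊢ —a→ v14, —a→ v16, —b→ v18, —c→ v20
  v13 = 0 | a.0 | (a.c.0 + (0 | 0 + b.0) + a.(c.0 + (0 + 0))) ⊢ —a→ v15, —a→ v17, —a→ v20, —b→ v19
  v14 = c.0 | 0 | (c.0 + (0 + 0)) ⊢ —c→ v18, —c→ v21
  v15 = 0 | a.0 | (c.0 + (0 + 0)) ⊢ —a→ v21, —c→ v19
  v16 = c.0 | 0 | c.0 ⊢ —c→ v18, —c→ v22
  v17 = 0 | a.0 | c.0 ⊢ —a→ v22, —c→ v19
  v18 = c.0 | 0 | 0 ⊢ —c→ v23
  v19 = 0 | a.0 | 0 ⊢ —a→ v23
  v20 = 0 | 0 | (a.c.0 + (0 | 0 + b.0) + a.(c.0 + (0 + 0))) ⊢ —a→ v21, —a→ v22, —b→ v23
  v21 = 0 | 0 | (c.0 + (0 + 0)) ⊢ —c→ v23
  v22 = 0 | 0 | c.0 ⊢ —c→ v23
  v23 = 0 | 0 | 0 ⊢ deadlocked
Coarsest stable partition (strong bisimilarity classes):
  B0 = {u0, v0}
  B1 = {u1, u2, v1, v2}
  B2 = {u18, u21, u22, u6, u8, v18, v21, v22, v6, v8}
  B3 = {u10, u23, v10, v23}
  B4 = {u7, u9, v7, v9}
  B5 = {u11, u15, u17, v11, v15, v17}
  B6 = {u19, v19}
  B7 = {u14, u16, v14, v16}
  B8 = {u3, v3}
  B9 = {u20, u4, v20, v4}
  B10 = {u5, v5}
  B11 = {u12, v12}
  B12 = {u13, v13}
u0 ∈ B0, v0 ∈ B0 → same block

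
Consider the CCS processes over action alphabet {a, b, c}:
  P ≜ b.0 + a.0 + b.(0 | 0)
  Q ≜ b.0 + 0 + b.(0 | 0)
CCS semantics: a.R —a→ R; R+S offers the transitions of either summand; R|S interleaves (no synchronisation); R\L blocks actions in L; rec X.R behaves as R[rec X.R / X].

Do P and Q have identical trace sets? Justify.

NO — witness ⟨a⟩

LTS(P): 3 reachable states
  s0 = b.0 + a.0 + b.(0 | 0) → ··a··> s1, ··b··> s1, ··b··> s2
  s1 = 0 → (no moves)
  s2 = 0 | 0 → (no moves)
LTS(Q): 3 reachable states
  t0 = b.0 + 0 + b.(0 | 0) → ··b··> t1, ··b··> t2
  t1 = 0 → (no moves)
  t2 = 0 | 0 → (no moves)
Executing a from P (initial set {s0}):
  after a @ step 1: {s1}
  — P admits the full trace.
Executing a from Q (initial set {t0}):
  after a @ step 1: ∅  — Q cannot continue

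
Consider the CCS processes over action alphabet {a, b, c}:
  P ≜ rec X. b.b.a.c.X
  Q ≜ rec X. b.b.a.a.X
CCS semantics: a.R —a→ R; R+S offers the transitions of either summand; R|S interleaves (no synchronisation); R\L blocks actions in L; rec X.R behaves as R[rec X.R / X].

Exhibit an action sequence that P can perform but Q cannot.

LTS(P): 4 reachable states
  m0 = rec X. b.b.a.c.X → ··b··> m1
  m1 = b.a.c.(rec X. b.b.a.c.X) → ··b··> m2
  m2 = a.c.(rec X. b.b.a.c.X) → ··a··> m3
  m3 = c.(rec X. b.b.a.c.X) → ··c··> m0
LTS(Q): 4 reachable states
  n0 = rec X. b.b.a.a.X → ··b··> n1
  n1 = b.a.a.(rec X. b.b.a.a.X) → ··b··> n2
  n2 = a.a.(rec X. b.b.a.a.X) → ··a··> n3
  n3 = a.(rec X. b.b.a.a.X) → ··a··> n0
Run σ = ⟨bbac⟩ on P: start {m0}
  [1] b ⇒ {m1}
  [2] b ⇒ {m2}
  [3] a ⇒ {m3}
  [4] c ⇒ {m0}
  ✓ P
Run σ = ⟨bbac⟩ on Q: start {n0}
  [1] b ⇒ {n1}
  [2] b ⇒ {n2}
  [3] a ⇒ {n3}
  [4] c ⇒ ∅  — Q cannot continue

bbac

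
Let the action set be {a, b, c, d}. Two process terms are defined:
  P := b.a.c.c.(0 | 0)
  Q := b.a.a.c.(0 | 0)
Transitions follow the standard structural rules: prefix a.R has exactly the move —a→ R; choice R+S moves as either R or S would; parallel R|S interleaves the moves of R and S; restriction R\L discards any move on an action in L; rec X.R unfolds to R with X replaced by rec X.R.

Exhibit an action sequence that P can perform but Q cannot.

bac

P's transition system — 5 states:
  s0 = b.a.c.c.(0 | 0) :: -b-> s1
  s1 = a.c.c.(0 | 0) :: -a-> s2
  s2 = c.c.(0 | 0) :: -c-> s3
  s3 = c.(0 | 0) :: -c-> s4
  s4 = 0 | 0 :: (no moves)
Q's transition system — 5 states:
  t0 = b.a.a.c.(0 | 0) :: -b-> t1
  t1 = a.a.c.(0 | 0) :: -a-> t2
  t2 = a.c.(0 | 0) :: -a-> t3
  t3 = c.(0 | 0) :: -c-> t4
  t4 = 0 | 0 :: (no moves)
Run σ = ⟨bac⟩ on P: start {s0}
  [1] b ⇒ {s1}
  [2] a ⇒ {s2}
  [3] c ⇒ {s3}
  ✓ P
Run σ = ⟨bac⟩ on Q: start {t0}
  [1] b ⇒ {t1}
  [2] a ⇒ {t2}
  [3] c ⇒ no successor for Q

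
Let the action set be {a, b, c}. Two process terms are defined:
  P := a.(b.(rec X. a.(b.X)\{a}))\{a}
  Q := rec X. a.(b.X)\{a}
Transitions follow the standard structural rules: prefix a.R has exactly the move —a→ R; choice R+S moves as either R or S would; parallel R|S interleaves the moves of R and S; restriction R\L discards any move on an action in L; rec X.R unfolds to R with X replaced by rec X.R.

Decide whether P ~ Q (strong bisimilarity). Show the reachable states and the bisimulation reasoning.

LTS(P): 3 reachable states
  u0 = a.(b.(rec X. a.(b.X)\{a}))\{a} :: ··a··> u1
  u1 = (b.(rec X. a.(b.X)\{a}))\{a} :: ··b··> u2
  u2 = (rec X. a.(b.X)\{a})\{a} :: (no moves)
LTS(Q): 3 reachable states
  v0 = rec X. a.(b.X)\{a} :: ··a··> v1
  v1 = (b.(rec X. a.(b.X)\{a}))\{a} :: ··b··> v2
  v2 = (rec X. a.(b.X)\{a})\{a} :: (no moves)
Bisimilarity quotient blocks:
  B0 = {u0, v0}
  B1 = {u1, v1}
  B2 = {u2, v2}
u0 ∈ B0, v0 ∈ B0 → same block

YES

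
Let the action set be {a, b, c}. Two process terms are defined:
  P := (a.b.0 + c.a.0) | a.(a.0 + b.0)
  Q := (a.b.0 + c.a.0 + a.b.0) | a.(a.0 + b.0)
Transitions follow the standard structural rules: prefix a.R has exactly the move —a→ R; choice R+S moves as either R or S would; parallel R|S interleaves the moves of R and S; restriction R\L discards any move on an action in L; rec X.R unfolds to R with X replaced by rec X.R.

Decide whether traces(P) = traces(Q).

YES

LTS(P): 12 reachable states
  s0 = (a.b.0 + c.a.0) | a.(a.0 + b.0) | =a=> s1, =a=> s2, =c=> s3
  s1 = (a.b.0 + c.a.0) | (a.0 + b.0) | =a=> s4, =a=> s5, =b=> s4, =c=> s6
  s2 = b.0 | a.(a.0 + b.0) | =a=> s5, =b=> s7
  s3 = a.0 | a.(a.0 + b.0) | =a=> s6, =a=> s7
  s4 = (a.b.0 + c.a.0) | 0 | =a=> s8, =c=> s9
  s5 = b.0 | (a.0 + b.0) | =a=> s8, =b=> s10, =b=> s8
  s6 = a.0 | (a.0 + b.0) | =a=> s10, =a=> s9, =b=> s9
  s7 = 0 | a.(a.0 + b.0) | =a=> s10
  s8 = b.0 | 0 | =b=> s11
  s9 = a.0 | 0 | =a=> s11
  s10 = 0 | (a.0 + b.0) | =a=> s11, =b=> s11
  s11 = 0 | 0 | ∅
LTS(Q): 12 reachable states
  t0 = (a.b.0 + c.a.0 + a.b.0) | a.(a.0 + b.0) | =a=> t1, =a=> t2, =c=> t3
  t1 = (a.b.0 + c.a.0 + a.b.0) | (a.0 + b.0) | =a=> t4, =a=> t5, =b=> t4, =c=> t6
  t2 = b.0 | a.(a.0 + b.0) | =a=> t5, =b=> t7
  t3 = a.0 | a.(a.0 + b.0) | =a=> t6, =a=> t7
  t4 = (a.b.0 + c.a.0 + a.b.0) | 0 | =a=> t8, =c=> t9
  t5 = b.0 | (a.0 + b.0) | =a=> t8, =b=> t10, =b=> t8
  t6 = a.0 | (a.0 + b.0) | =a=> t10, =a=> t9, =b=> t9
  t7 = 0 | a.(a.0 + b.0) | =a=> t10
  t8 = b.0 | 0 | =b=> t11
  t9 = a.0 | 0 | =a=> t11
  t10 = 0 | (a.0 + b.0) | =a=> t11, =b=> t11
  t11 = 0 | 0 | ∅
Bisimilarity quotient blocks:
  B0 = {s0, t0}
  B1 = {s2, t2}
  B2 = {s7, t7}
  B3 = {s10, t10}
  B4 = {s11, t11}
  B5 = {s5, t5}
  B6 = {s8, t8}
  B7 = {s3, t3}
  B8 = {s6, t6}
  B9 = {s9, t9}
  B10 = {s1, t1}
  B11 = {s4, t4}
s0 ∈ B0, t0 ∈ B0 → same block
Bisimilar ⇒ trace-equivalent.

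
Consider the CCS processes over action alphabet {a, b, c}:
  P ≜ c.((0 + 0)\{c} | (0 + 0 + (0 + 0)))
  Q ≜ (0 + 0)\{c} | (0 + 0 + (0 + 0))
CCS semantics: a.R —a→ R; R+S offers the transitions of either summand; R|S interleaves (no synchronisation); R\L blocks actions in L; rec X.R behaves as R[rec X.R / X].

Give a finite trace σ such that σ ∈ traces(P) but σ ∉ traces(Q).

LTS(P): 2 reachable states
  u0 = c.((0 + 0)\{c} | (0 + 0 + (0 + 0))) → —c→ u1
  u1 = (0 + 0)\{c} | (0 + 0 + (0 + 0)) → ∅
LTS(Q): 1 reachable states
  v0 = (0 + 0)\{c} | (0 + 0 + (0 + 0)) → ∅
Trace ⟨c⟩ through P, begin at {u0}:
  step 1 (c): {u1}
  ✓ P
Trace ⟨c⟩ through Q, begin at {v0}:
  step 1 (c): ∅ (Q stuck)

c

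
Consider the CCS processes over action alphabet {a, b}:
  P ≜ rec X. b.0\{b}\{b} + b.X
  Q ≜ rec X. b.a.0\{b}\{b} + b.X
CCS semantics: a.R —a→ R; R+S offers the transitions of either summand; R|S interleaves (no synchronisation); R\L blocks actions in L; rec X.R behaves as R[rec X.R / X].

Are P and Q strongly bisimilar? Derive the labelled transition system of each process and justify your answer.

P ≁ Q

P's transition system — 2 states:
  p0 = rec X. b.0\{b}\{b} + b.X has moves --b--▸ p0, --b--▸ p1
  p1 = 0\{b}\{b} has moves ·
Q's transition system — 3 states:
  q0 = rec X. b.a.0\{b}\{b} + b.X has moves --b--▸ q0, --b--▸ q1
  q1 = a.0\{b}\{b} has moves --a--▸ q2
  q2 = 0\{b}\{b} has moves ·
Bisimilarity quotient blocks:
  B0 = {p0}
  B1 = {p1, q2}
  B2 = {q0}
  B3 = {q1}
p0 ∈ B0, q0 ∈ B2 → different blocks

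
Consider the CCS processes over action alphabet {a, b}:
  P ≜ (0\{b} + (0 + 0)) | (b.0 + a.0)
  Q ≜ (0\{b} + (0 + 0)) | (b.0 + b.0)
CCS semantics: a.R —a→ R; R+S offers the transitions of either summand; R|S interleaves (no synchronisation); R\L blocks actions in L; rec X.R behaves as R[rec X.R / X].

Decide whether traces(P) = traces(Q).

Reachable graph of P (2 states):
  p0 = (0\{b} + (0 + 0)) | (b.0 + a.0) ⊢ -a-> p1, -b-> p1
  p1 = (0\{b} + (0 + 0)) | 0 ⊢ ·
Reachable graph of Q (2 states):
  q0 = (0\{b} + (0 + 0)) | (b.0 + b.0) ⊢ -b-> q1
  q1 = (0\{b} + (0 + 0)) | 0 ⊢ ·
Trace ⟨a⟩ through P, begin at {p0}:
  after a @ step 1: {p1}
  ✓ P
Trace ⟨a⟩ through Q, begin at {q0}:
  after a @ step 1: ∅  — Q cannot continue

traces(P) ≠ traces(Q) — witness ⟨a⟩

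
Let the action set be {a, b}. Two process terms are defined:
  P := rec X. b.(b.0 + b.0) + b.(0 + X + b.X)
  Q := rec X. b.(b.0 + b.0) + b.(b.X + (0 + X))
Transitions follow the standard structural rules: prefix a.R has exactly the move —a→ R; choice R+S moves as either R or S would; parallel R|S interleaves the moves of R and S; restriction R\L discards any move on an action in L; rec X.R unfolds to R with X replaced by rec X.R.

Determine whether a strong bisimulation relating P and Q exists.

Reachable graph of P (4 states):
  m0 = rec X. b.(b.0 + b.0) + b.(0 + X + b.X) has moves ··b··> m1, ··b··> m2
  m1 = 0 + (rec X. b.(b.0 + b.0) + b.(0 + X + b.X)) + b.(rec X. b.(b.0 + b.0) + b.(0 + X + b.X)) has moves ··b··> m0, ··b··> m1, ··b··> m2
  m2 = b.0 + b.0 has moves ··b··> m3
  m3 = 0 has moves stopped
Reachable graph of Q (4 states):
  n0 = rec X. b.(b.0 + b.0) + b.(b.X + (0 + X)) has moves ··b··> n1, ··b··> n2
  n1 = b.(rec X. b.(b.0 + b.0) + b.(b.X + (0 + X))) + (0 + (rec X. b.(b.0 + b.0) + b.(b.X + (0 + X)))) has moves ··b··> n0, ··b··> n1, ··b··> n2
  n2 = b.0 + b.0 has moves ··b··> n3
  n3 = 0 has moves stopped
Bisimilarity quotient blocks:
  B0 = {m0, m1, n0, n1}
  B1 = {m2, n2}
  B2 = {m3, n3}
m0 ∈ B0, n0 ∈ B0 → same block

P ~ Q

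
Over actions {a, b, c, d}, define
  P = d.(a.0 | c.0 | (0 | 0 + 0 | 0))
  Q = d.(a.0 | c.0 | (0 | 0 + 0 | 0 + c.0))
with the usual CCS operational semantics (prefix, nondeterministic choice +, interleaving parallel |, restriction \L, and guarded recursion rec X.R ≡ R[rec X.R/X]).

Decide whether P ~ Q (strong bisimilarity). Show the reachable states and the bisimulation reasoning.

LTS(P): 5 reachable states
  p0 = d.(a.0 | c.0 | (0 | 0 + 0 | 0)) → -d-> p1
  p1 = a.0 | c.0 | (0 | 0 + 0 | 0) → -a-> p2, -c-> p3
  p2 = 0 | c.0 | (0 | 0 + 0 | 0) → -c-> p4
  p3 = a.0 | 0 | (0 | 0 + 0 | 0) → -a-> p4
  p4 = 0 | 0 | (0 | 0 + 0 | 0) → deadlocked
LTS(Q): 9 reachable states
  q0 = d.(a.0 | c.0 | (0 | 0 + 0 | 0 + c.0)) → -d-> q1
  q1 = a.0 | c.0 | (0 | 0 + 0 | 0 + c.0) → -a-> q2, -c-> q3, -c-> q4
  q2 = 0 | c.0 | (0 | 0 + 0 | 0 + c.0) → -c-> q5, -c-> q6
  q3 = a.0 | 0 | (0 | 0 + 0 | 0 + c.0) → -a-> q5, -c-> q7
  q4 = a.0 | c.0 | 0 → -a-> q6, -c-> q7
  q5 = 0 | 0 | (0 | 0 + 0 | 0 + c.0) → -c-> q8
  q6 = 0 | c.0 | 0 → -c-> q8
  q7 = a.0 | 0 | 0 → -a-> q8
  q8 = 0 | 0 | 0 → deadlocked
Bisimilarity quotient blocks:
  B0 = {p0}
  B1 = {p1, q3, q4}
  B2 = {p2, q5, q6}
  B3 = {p4, q8}
  B4 = {p3, q7}
  B5 = {q0}
  B6 = {q1}
  B7 = {q2}
p0 ∈ B0, q0 ∈ B5 → different blocks

not bisimilar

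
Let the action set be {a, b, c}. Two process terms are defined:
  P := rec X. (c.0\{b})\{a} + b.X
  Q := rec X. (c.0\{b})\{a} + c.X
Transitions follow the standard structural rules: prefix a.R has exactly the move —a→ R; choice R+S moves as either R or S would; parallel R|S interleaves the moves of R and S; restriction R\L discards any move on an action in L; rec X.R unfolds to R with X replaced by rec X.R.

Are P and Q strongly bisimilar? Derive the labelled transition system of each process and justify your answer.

not bisimilar

P's transition system — 2 states:
  s0 = rec X. (c.0\{b})\{a} + b.X | -b-> s0, -c-> s1
  s1 = 0\{b}\{a} | deadlocked
Q's transition system — 2 states:
  t0 = rec X. (c.0\{b})\{a} + c.X | -c-> t0, -c-> t1
  t1 = 0\{b}\{a} | deadlocked
Coarsest stable partition (strong bisimilarity classes):
  B0 = {s0}
  B1 = {s1, t1}
  B2 = {t0}
s0 ∈ B0, t0 ∈ B2 → different blocks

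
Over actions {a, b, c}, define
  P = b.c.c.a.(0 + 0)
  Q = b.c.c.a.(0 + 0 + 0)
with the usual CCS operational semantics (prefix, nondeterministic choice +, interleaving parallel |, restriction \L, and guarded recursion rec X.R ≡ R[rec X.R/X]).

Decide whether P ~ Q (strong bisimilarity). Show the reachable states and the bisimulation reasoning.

P's transition system — 5 states:
  s0 = b.c.c.a.(0 + 0) ⊢ =b=> s1
  s1 = c.c.a.(0 + 0) ⊢ =c=> s2
  s2 = c.a.(0 + 0) ⊢ =c=> s3
  s3 = a.(0 + 0) ⊢ =a=> s4
  s4 = 0 + 0 ⊢ ∅
Q's transition system — 5 states:
  t0 = b.c.c.a.(0 + 0 + 0) ⊢ =b=> t1
  t1 = c.c.a.(0 + 0 + 0) ⊢ =c=> t2
  t2 = c.a.(0 + 0 + 0) ⊢ =c=> t3
  t3 = a.(0 + 0 + 0) ⊢ =a=> t4
  t4 = 0 + 0 + 0 ⊢ ∅
Bisimilarity quotient blocks:
  B0 = {s0, t0}
  B1 = {s1, t1}
  B2 = {s2, t2}
  B3 = {s3, t3}
  B4 = {s4, t4}
s0 ∈ B0, t0 ∈ B0 → same block

YES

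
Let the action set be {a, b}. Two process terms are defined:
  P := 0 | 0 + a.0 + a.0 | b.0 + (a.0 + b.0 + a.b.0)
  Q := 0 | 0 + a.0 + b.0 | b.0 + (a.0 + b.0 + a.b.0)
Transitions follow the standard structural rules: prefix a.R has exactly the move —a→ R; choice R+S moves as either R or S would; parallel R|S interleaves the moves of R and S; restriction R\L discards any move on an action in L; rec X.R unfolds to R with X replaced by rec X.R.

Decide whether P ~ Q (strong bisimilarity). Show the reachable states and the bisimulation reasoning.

P's transition system — 6 states:
  p0 = 0 | 0 + a.0 + a.0 | b.0 + (a.0 + b.0 + a.b.0) | =a=> p1, =a=> p2, =a=> p3, =b=> p1, =b=> p4
  p1 = 0 | (no moves)
  p2 = 0 | b.0 | =b=> p5
  p3 = b.0 | =b=> p1
  p4 = a.0 | 0 | =a=> p5
  p5 = 0 | 0 | (no moves)
Q's transition system — 6 states:
  q0 = 0 | 0 + a.0 + b.0 | b.0 + (a.0 + b.0 + a.b.0) | =a=> q1, =a=> q2, =b=> q1, =b=> q3, =b=> q4
  q1 = 0 | (no moves)
  q2 = b.0 | =b=> q1
  q3 = 0 | b.0 | =b=> q5
  q4 = b.0 | 0 | =b=> q5
  q5 = 0 | 0 | (no moves)
Coarsest stable partition (strong bisimilarity classes):
  B0 = {p0}
  B1 = {p1, p5, q1, q5}
  B2 = {p4}
  B3 = {p2, p3, q2, q3, q4}
  B4 = {q0}
p0 ∈ B0, q0 ∈ B4 → different blocks

not bisimilar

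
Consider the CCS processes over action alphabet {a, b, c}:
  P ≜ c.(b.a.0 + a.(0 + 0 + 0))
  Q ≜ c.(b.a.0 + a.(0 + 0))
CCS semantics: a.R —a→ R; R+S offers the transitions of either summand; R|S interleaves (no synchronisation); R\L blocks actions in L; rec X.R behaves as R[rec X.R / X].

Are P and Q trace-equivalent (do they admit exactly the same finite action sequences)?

P's transition system — 5 states:
  p0 = c.(b.a.0 + a.(0 + 0 + 0)) ⊢ --c--▸ p1
  p1 = b.a.0 + a.(0 + 0 + 0) ⊢ --a--▸ p2, --b--▸ p3
  p2 = 0 + 0 + 0 ⊢ ∅
  p3 = a.0 ⊢ --a--▸ p4
  p4 = 0 ⊢ ∅
Q's transition system — 5 states:
  q0 = c.(b.a.0 + a.(0 + 0)) ⊢ --c--▸ q1
  q1 = b.a.0 + a.(0 + 0) ⊢ --a--▸ q2, --b--▸ q3
  q2 = 0 + 0 ⊢ ∅
  q3 = a.0 ⊢ --a--▸ q4
  q4 = 0 ⊢ ∅
Partition-refinement fixed point:
  B0 = {p0, q0}
  B1 = {p1, q1}
  B2 = {p2, p4, q2, q4}
  B3 = {p3, q3}
p0 ∈ B0, q0 ∈ B0 → same block
Bisimilar ⇒ trace-equivalent.

traces(P) = traces(Q)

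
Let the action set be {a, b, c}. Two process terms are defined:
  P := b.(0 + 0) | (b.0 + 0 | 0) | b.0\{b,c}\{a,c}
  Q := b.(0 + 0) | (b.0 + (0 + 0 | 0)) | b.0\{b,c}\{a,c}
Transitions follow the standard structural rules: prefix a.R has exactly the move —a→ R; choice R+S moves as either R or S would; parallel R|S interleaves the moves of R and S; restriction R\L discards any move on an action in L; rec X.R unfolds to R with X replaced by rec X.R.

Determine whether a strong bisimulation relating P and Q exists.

P's transition system — 8 states:
  p0 = b.(0 + 0) | (b.0 + 0 | 0) | b.0\{b,c}\{a,c} | --b--▸ p1, --b--▸ p2, --b--▸ p3
  p1 = (0 + 0) | (b.0 + 0 | 0) | b.0\{b,c}\{a,c} | --b--▸ p4, --b--▸ p5
  p2 = b.(0 + 0) | (b.0 + 0 | 0) | 0\{b,c}\{a,c} | --b--▸ p4, --b--▸ p6
  p3 = b.(0 + 0) | 0 | b.0\{b,c}\{a,c} | --b--▸ p5, --b--▸ p6
  p4 = (0 + 0) | (b.0 + 0 | 0) | 0\{b,c}\{a,c} | --b--▸ p7
  p5 = (0 + 0) | 0 | b.0\{b,c}\{a,c} | --b--▸ p7
  p6 = b.(0 + 0) | 0 | 0\{b,c}\{a,c} | --b--▸ p7
  p7 = (0 + 0) | 0 | 0\{b,c}\{a,c} | ∅
Q's transition system — 8 states:
  q0 = b.(0 + 0) | (b.0 + (0 + 0 | 0)) | b.0\{b,c}\{a,c} | --b--▸ q1, --b--▸ q2, --b--▸ q3
  q1 = (0 + 0) | (b.0 + (0 + 0 | 0)) | b.0\{b,c}\{a,c} | --b--▸ q4, --b--▸ q5
  q2 = b.(0 + 0) | (b.0 + (0 + 0 | 0)) | 0\{b,c}\{a,c} | --b--▸ q4, --b--▸ q6
  q3 = b.(0 + 0) | 0 | b.0\{b,c}\{a,c} | --b--▸ q5, --b--▸ q6
  q4 = (0 + 0) | (b.0 + (0 + 0 | 0)) | 0\{b,c}\{a,c} | --b--▸ q7
  q5 = (0 + 0) | 0 | b.0\{b,c}\{a,c} | --b--▸ q7
  q6 = b.(0 + 0) | 0 | 0\{b,c}\{a,c} | --b--▸ q7
  q7 = (0 + 0) | 0 | 0\{b,c}\{a,c} | ∅
Coarsest stable partition (strong bisimilarity classes):
  B0 = {p0, q0}
  B1 = {p1, p2, p3, q1, q2, q3}
  B2 = {p4, p5, p6, q4, q5, q6}
  B3 = {p7, q7}
p0 ∈ B0, q0 ∈ B0 → same block

bisimilar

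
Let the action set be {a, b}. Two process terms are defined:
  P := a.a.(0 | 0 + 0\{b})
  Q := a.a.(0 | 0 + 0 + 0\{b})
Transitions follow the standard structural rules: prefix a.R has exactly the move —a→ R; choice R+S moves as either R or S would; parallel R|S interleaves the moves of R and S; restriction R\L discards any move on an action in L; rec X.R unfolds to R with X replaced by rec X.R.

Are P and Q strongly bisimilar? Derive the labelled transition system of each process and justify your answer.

bisimilar

Reachable graph of P (3 states):
  p0 = a.a.(0 | 0 + 0\{b}) ⊢ --a--▸ p1
  p1 = a.(0 | 0 + 0\{b}) ⊢ --a--▸ p2
  p2 = 0 | 0 + 0\{b} ⊢ deadlocked
Reachable graph of Q (3 states):
  q0 = a.a.(0 | 0 + 0 + 0\{b}) ⊢ --a--▸ q1
  q1 = a.(0 | 0 + 0 + 0\{b}) ⊢ --a--▸ q2
  q2 = 0 | 0 + 0 + 0\{b} ⊢ deadlocked
Coarsest stable partition (strong bisimilarity classes):
  B0 = {p0, q0}
  B1 = {p1, q1}
  B2 = {p2, q2}
p0 ∈ B0, q0 ∈ B0 → same block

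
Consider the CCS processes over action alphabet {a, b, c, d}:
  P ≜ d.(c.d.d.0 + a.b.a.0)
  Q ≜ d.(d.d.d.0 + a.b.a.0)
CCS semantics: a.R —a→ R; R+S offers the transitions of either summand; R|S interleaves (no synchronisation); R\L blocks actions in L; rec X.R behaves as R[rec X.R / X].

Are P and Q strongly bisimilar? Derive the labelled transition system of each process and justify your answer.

P ≁ Q

P's transition system — 7 states:
  s0 = d.(c.d.d.0 + a.b.a.0) → --d--▸ s1
  s1 = c.d.d.0 + a.b.a.0 → --a--▸ s2, --c--▸ s3
  s2 = b.a.0 → --b--▸ s4
  s3 = d.d.0 → --d--▸ s5
  s4 = a.0 → --a--▸ s6
  s5 = d.0 → --d--▸ s6
  s6 = 0 → ·
Q's transition system — 7 states:
  t0 = d.(d.d.d.0 + a.b.a.0) → --d--▸ t1
  t1 = d.d.d.0 + a.b.a.0 → --a--▸ t2, --d--▸ t3
  t2 = b.a.0 → --b--▸ t4
  t3 = d.d.0 → --d--▸ t5
  t4 = a.0 → --a--▸ t6
  t5 = d.0 → --d--▸ t6
  t6 = 0 → ·
Coarsest stable partition (strong bisimilarity classes):
  B0 = {s0}
  B1 = {s1}
  B2 = {s2, t2}
  B3 = {s4, t4}
  B4 = {s6, t6}
  B5 = {s3, t3}
  B6 = {s5, t5}
  B7 = {t0}
  B8 = {t1}
s0 ∈ B0, t0 ∈ B7 → different blocks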